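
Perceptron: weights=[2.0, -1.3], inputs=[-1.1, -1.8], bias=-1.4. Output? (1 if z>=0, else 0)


z = w . x + b
= 2.0*-1.1 + -1.3*-1.8 + -1.4
= -2.2 + 2.34 + -1.4
= 0.14 + -1.4
= -1.26
Since z = -1.26 < 0, output = 0

0


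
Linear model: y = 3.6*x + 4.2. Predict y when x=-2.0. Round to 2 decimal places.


y = 3.6 * -2.0 + (4.2)
= -7.2 + (4.2)
= -3.00

-3.00


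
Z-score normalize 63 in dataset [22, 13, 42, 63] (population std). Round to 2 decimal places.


Mean = (22 + 13 + 42 + 63) / 4 = 35.0
Variance = sum((x_i - mean)^2) / n = 371.5
Std = sqrt(371.5) = 19.2743
Z = (x - mean) / std
= (63 - 35.0) / 19.2743
= 28.0 / 19.2743
= 1.45

1.45


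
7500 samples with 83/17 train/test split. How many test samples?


Train samples = 7500 * 83% = 6225
Test samples = 7500 - 6225
= 1275

1275


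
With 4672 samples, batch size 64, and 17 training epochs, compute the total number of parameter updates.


Iterations per epoch = 4672 / 64 = 73
Total updates = iterations_per_epoch * epochs
= 73 * 17
= 1241

1241


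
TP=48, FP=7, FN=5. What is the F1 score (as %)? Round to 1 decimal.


Precision = TP / (TP + FP) = 48 / 55 = 0.8727
Recall = TP / (TP + FN) = 48 / 53 = 0.9057
F1 = 2 * P * R / (P + R)
= 2 * 0.8727 * 0.9057 / (0.8727 + 0.9057)
= 1.5808 / 1.7784
= 0.8889
As percentage: 88.9%

88.9


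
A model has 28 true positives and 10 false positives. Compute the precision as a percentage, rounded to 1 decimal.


Precision = TP / (TP + FP) * 100
= 28 / (28 + 10)
= 28 / 38
= 0.7368
= 73.7%

73.7


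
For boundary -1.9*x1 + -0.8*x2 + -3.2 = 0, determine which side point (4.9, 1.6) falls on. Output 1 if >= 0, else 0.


Compute -1.9 * 4.9 + -0.8 * 1.6 + -3.2
= -9.31 + -1.28 + -3.2
= -13.79
Since -13.79 < 0, the point is on the negative side.

0


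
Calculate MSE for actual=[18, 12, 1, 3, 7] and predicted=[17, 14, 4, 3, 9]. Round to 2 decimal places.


Differences: [1, -2, -3, 0, -2]
Squared errors: [1, 4, 9, 0, 4]
Sum of squared errors = 18
MSE = 18 / 5 = 3.60

3.60


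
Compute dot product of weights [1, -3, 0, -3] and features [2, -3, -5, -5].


Element-wise products:
1 * 2 = 2
-3 * -3 = 9
0 * -5 = 0
-3 * -5 = 15
Sum = 2 + 9 + 0 + 15
= 26

26


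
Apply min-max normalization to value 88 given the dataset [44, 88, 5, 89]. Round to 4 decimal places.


Min = 5, Max = 89
Range = 89 - 5 = 84
Scaled = (x - min) / (max - min)
= (88 - 5) / 84
= 83 / 84
= 0.9881

0.9881


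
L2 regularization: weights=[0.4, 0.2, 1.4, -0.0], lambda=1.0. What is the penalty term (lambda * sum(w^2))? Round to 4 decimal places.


Squaring each weight:
0.4^2 = 0.16
0.2^2 = 0.04
1.4^2 = 1.96
(-0.0)^2 = 0.0
Sum of squares = 2.16
Penalty = 1.0 * 2.16 = 2.1600

2.1600


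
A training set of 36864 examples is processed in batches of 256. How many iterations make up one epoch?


Iterations per epoch = dataset_size / batch_size
= 36864 / 256
= 144

144


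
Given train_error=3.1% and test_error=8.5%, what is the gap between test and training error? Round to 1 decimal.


Generalization gap = test_error - train_error
= 8.5 - 3.1
= 5.4%
A moderate gap.

5.4


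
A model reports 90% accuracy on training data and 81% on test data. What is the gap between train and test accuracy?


Gap = train_accuracy - test_accuracy
= 90 - 81
= 9%
This moderate gap may indicate mild overfitting.

9


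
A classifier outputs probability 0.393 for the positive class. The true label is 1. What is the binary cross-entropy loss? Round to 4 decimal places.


For y=1: Loss = -log(p)
= -log(0.393)
= -(-0.9339)
= 0.9339

0.9339


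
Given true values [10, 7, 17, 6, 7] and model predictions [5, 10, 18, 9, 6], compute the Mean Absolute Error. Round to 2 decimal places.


Absolute errors: [5, 3, 1, 3, 1]
Sum of absolute errors = 13
MAE = 13 / 5 = 2.60

2.60


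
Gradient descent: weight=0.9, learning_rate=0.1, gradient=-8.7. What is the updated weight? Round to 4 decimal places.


w_new = w_old - lr * gradient
= 0.9 - 0.1 * -8.7
= 0.9 - (-0.87)
= 1.7700

1.7700


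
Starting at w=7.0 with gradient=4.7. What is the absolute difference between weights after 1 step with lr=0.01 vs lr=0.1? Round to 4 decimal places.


With lr=0.01: w_new = 7.0 - 0.01 * 4.7 = 6.953
With lr=0.1: w_new = 7.0 - 0.1 * 4.7 = 6.53
Absolute difference = |6.953 - 6.53|
= 0.4230

0.4230


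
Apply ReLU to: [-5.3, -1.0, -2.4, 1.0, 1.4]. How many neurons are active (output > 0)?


ReLU(x) = max(0, x) for each element:
ReLU(-5.3) = 0
ReLU(-1.0) = 0
ReLU(-2.4) = 0
ReLU(1.0) = 1.0
ReLU(1.4) = 1.4
Active neurons (>0): 2

2


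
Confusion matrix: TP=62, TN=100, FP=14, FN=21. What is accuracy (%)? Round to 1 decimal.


Accuracy = (TP + TN) / (TP + TN + FP + FN) * 100
= (62 + 100) / (62 + 100 + 14 + 21)
= 162 / 197
= 0.8223
= 82.2%

82.2


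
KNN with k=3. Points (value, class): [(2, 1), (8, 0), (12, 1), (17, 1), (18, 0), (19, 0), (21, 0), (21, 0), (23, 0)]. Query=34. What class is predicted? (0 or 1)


Distances from query 34:
Point 23 (class 0): distance = 11
Point 21 (class 0): distance = 13
Point 21 (class 0): distance = 13
K=3 nearest neighbors: classes = [0, 0, 0]
Votes for class 1: 0 / 3
Majority vote => class 0

0


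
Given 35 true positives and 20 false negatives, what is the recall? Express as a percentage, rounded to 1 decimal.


Recall = TP / (TP + FN) * 100
= 35 / (35 + 20)
= 35 / 55
= 0.6364
= 63.6%

63.6


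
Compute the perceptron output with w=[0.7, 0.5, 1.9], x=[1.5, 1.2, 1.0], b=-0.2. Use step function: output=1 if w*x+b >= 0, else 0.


z = w . x + b
= 0.7*1.5 + 0.5*1.2 + 1.9*1.0 + -0.2
= 1.05 + 0.6 + 1.9 + -0.2
= 3.55 + -0.2
= 3.35
Since z = 3.35 >= 0, output = 1

1


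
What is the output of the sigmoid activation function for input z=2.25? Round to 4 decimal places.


sigmoid(z) = 1 / (1 + exp(-z))
exp(-(2.25)) = exp(-2.25) = 0.1054
1 + 0.1054 = 1.1054
1 / 1.1054 = 0.9047

0.9047


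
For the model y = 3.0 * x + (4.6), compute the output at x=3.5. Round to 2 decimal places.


y = 3.0 * 3.5 + (4.6)
= 10.5 + (4.6)
= 15.10

15.10


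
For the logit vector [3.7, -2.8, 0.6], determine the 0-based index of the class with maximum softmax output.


Softmax is a monotonic transformation, so it preserves the argmax.
We need to find the index of the maximum logit.
Index 0: 3.7
Index 1: -2.8
Index 2: 0.6
Maximum logit = 3.7 at index 0

0


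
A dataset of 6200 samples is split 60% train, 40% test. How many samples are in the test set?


Train samples = 6200 * 60% = 3720
Test samples = 6200 - 3720
= 2480

2480


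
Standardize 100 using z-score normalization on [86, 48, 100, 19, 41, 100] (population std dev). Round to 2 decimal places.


Mean = (86 + 48 + 100 + 19 + 41 + 100) / 6 = 65.6667
Variance = sum((x_i - mean)^2) / n = 978.2222
Std = sqrt(978.2222) = 31.2765
Z = (x - mean) / std
= (100 - 65.6667) / 31.2765
= 34.3333 / 31.2765
= 1.10

1.10


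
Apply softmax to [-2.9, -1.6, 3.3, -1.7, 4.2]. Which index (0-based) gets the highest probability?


Softmax is a monotonic transformation, so it preserves the argmax.
We need to find the index of the maximum logit.
Index 0: -2.9
Index 1: -1.6
Index 2: 3.3
Index 3: -1.7
Index 4: 4.2
Maximum logit = 4.2 at index 4

4


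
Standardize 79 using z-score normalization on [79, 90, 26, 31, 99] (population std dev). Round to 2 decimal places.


Mean = (79 + 90 + 26 + 31 + 99) / 5 = 65.0
Variance = sum((x_i - mean)^2) / n = 930.8
Std = sqrt(930.8) = 30.509
Z = (x - mean) / std
= (79 - 65.0) / 30.509
= 14.0 / 30.509
= 0.46

0.46


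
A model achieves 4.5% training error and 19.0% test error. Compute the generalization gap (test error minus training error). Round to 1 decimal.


Generalization gap = test_error - train_error
= 19.0 - 4.5
= 14.5%
A large gap suggests overfitting.

14.5


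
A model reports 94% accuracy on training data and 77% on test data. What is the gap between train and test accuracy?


Gap = train_accuracy - test_accuracy
= 94 - 77
= 17%
This gap suggests the model is overfitting.

17


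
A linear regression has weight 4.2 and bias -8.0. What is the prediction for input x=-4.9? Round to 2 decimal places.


y = 4.2 * -4.9 + (-8.0)
= -20.58 + (-8.0)
= -28.58

-28.58


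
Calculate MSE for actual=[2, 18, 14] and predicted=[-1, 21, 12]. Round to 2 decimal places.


Differences: [3, -3, 2]
Squared errors: [9, 9, 4]
Sum of squared errors = 22
MSE = 22 / 3 = 7.33

7.33


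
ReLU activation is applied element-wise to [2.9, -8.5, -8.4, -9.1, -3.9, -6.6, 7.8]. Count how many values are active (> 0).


ReLU(x) = max(0, x) for each element:
ReLU(2.9) = 2.9
ReLU(-8.5) = 0
ReLU(-8.4) = 0
ReLU(-9.1) = 0
ReLU(-3.9) = 0
ReLU(-6.6) = 0
ReLU(7.8) = 7.8
Active neurons (>0): 2

2


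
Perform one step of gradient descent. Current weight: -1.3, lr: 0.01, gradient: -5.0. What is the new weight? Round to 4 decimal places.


w_new = w_old - lr * gradient
= -1.3 - 0.01 * -5.0
= -1.3 - (-0.05)
= -1.2500

-1.2500


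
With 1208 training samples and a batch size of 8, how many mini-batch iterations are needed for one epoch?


Iterations per epoch = dataset_size / batch_size
= 1208 / 8
= 151

151


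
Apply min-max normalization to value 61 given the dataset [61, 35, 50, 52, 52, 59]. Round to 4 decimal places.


Min = 35, Max = 61
Range = 61 - 35 = 26
Scaled = (x - min) / (max - min)
= (61 - 35) / 26
= 26 / 26
= 1.0000

1.0000


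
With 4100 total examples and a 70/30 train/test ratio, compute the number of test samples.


Train samples = 4100 * 70% = 2870
Test samples = 4100 - 2870
= 1230

1230


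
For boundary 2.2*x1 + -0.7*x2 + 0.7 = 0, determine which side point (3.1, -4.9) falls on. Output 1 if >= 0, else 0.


Compute 2.2 * 3.1 + -0.7 * -4.9 + 0.7
= 6.82 + 3.43 + 0.7
= 10.95
Since 10.95 >= 0, the point is on the positive side.

1


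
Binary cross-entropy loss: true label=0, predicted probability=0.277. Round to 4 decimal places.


For y=0: Loss = -log(1-p)
= -log(1 - 0.277)
= -log(0.723)
= -(-0.3243)
= 0.3243

0.3243


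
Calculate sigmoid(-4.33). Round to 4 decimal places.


sigmoid(z) = 1 / (1 + exp(-z))
exp(-(-4.33)) = exp(4.33) = 75.9443
1 + 75.9443 = 76.9443
1 / 76.9443 = 0.0130

0.0130


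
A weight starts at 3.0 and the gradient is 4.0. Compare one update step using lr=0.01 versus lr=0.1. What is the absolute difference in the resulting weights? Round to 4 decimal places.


With lr=0.01: w_new = 3.0 - 0.01 * 4.0 = 2.96
With lr=0.1: w_new = 3.0 - 0.1 * 4.0 = 2.6
Absolute difference = |2.96 - 2.6|
= 0.3600

0.3600


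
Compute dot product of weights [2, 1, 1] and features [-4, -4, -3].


Element-wise products:
2 * -4 = -8
1 * -4 = -4
1 * -3 = -3
Sum = -8 + -4 + -3
= -15

-15


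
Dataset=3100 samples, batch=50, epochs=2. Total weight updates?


Iterations per epoch = 3100 / 50 = 62
Total updates = iterations_per_epoch * epochs
= 62 * 2
= 124

124


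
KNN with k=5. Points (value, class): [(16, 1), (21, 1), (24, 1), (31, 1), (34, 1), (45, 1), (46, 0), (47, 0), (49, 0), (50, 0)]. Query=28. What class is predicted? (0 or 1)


Distances from query 28:
Point 31 (class 1): distance = 3
Point 24 (class 1): distance = 4
Point 34 (class 1): distance = 6
Point 21 (class 1): distance = 7
Point 16 (class 1): distance = 12
K=5 nearest neighbors: classes = [1, 1, 1, 1, 1]
Votes for class 1: 5 / 5
Majority vote => class 1

1


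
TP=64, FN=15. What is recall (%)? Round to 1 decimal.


Recall = TP / (TP + FN) * 100
= 64 / (64 + 15)
= 64 / 79
= 0.8101
= 81.0%

81.0


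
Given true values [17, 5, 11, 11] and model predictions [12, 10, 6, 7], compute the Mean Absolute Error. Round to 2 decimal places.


Absolute errors: [5, 5, 5, 4]
Sum of absolute errors = 19
MAE = 19 / 4 = 4.75

4.75


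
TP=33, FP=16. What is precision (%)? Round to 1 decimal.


Precision = TP / (TP + FP) * 100
= 33 / (33 + 16)
= 33 / 49
= 0.6735
= 67.3%

67.3


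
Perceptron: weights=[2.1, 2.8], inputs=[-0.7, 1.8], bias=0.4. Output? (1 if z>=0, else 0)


z = w . x + b
= 2.1*-0.7 + 2.8*1.8 + 0.4
= -1.47 + 5.04 + 0.4
= 3.57 + 0.4
= 3.97
Since z = 3.97 >= 0, output = 1

1


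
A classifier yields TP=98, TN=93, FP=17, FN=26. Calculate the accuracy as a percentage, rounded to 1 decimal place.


Accuracy = (TP + TN) / (TP + TN + FP + FN) * 100
= (98 + 93) / (98 + 93 + 17 + 26)
= 191 / 234
= 0.8162
= 81.6%

81.6


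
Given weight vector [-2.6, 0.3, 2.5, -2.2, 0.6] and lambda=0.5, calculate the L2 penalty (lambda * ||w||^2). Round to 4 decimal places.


Squaring each weight:
(-2.6)^2 = 6.76
0.3^2 = 0.09
2.5^2 = 6.25
(-2.2)^2 = 4.84
0.6^2 = 0.36
Sum of squares = 18.3
Penalty = 0.5 * 18.3 = 9.1500

9.1500


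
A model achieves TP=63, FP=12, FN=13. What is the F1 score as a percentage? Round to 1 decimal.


Precision = TP / (TP + FP) = 63 / 75 = 0.84
Recall = TP / (TP + FN) = 63 / 76 = 0.8289
F1 = 2 * P * R / (P + R)
= 2 * 0.84 * 0.8289 / (0.84 + 0.8289)
= 1.3926 / 1.6689
= 0.8344
As percentage: 83.4%

83.4


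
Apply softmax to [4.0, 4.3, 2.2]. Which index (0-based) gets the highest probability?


Softmax is a monotonic transformation, so it preserves the argmax.
We need to find the index of the maximum logit.
Index 0: 4.0
Index 1: 4.3
Index 2: 2.2
Maximum logit = 4.3 at index 1

1


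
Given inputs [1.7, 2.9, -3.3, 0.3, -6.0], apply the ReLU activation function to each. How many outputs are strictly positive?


ReLU(x) = max(0, x) for each element:
ReLU(1.7) = 1.7
ReLU(2.9) = 2.9
ReLU(-3.3) = 0
ReLU(0.3) = 0.3
ReLU(-6.0) = 0
Active neurons (>0): 3

3


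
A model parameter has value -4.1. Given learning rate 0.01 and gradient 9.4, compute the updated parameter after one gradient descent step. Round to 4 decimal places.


w_new = w_old - lr * gradient
= -4.1 - 0.01 * 9.4
= -4.1 - (0.094)
= -4.1940

-4.1940


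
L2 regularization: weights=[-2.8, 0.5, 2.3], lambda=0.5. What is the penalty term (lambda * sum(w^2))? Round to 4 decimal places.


Squaring each weight:
(-2.8)^2 = 7.84
0.5^2 = 0.25
2.3^2 = 5.29
Sum of squares = 13.38
Penalty = 0.5 * 13.38 = 6.6900

6.6900


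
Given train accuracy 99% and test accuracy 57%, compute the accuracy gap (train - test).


Gap = train_accuracy - test_accuracy
= 99 - 57
= 42%
This large gap strongly indicates overfitting.

42


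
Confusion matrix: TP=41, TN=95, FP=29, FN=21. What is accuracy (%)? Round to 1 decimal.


Accuracy = (TP + TN) / (TP + TN + FP + FN) * 100
= (41 + 95) / (41 + 95 + 29 + 21)
= 136 / 186
= 0.7312
= 73.1%

73.1


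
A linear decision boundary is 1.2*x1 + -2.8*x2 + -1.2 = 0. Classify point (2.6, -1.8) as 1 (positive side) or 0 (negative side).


Compute 1.2 * 2.6 + -2.8 * -1.8 + -1.2
= 3.12 + 5.04 + -1.2
= 6.96
Since 6.96 >= 0, the point is on the positive side.

1


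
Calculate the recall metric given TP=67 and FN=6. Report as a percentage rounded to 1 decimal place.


Recall = TP / (TP + FN) * 100
= 67 / (67 + 6)
= 67 / 73
= 0.9178
= 91.8%

91.8


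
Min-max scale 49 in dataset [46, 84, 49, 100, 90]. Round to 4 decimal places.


Min = 46, Max = 100
Range = 100 - 46 = 54
Scaled = (x - min) / (max - min)
= (49 - 46) / 54
= 3 / 54
= 0.0556

0.0556


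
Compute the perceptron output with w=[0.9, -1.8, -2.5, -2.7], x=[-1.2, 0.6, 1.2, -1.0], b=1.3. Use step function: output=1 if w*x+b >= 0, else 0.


z = w . x + b
= 0.9*-1.2 + -1.8*0.6 + -2.5*1.2 + -2.7*-1.0 + 1.3
= -1.08 + -1.08 + -3.0 + 2.7 + 1.3
= -2.46 + 1.3
= -1.16
Since z = -1.16 < 0, output = 0

0


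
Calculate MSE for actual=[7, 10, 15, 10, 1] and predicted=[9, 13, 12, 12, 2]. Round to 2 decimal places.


Differences: [-2, -3, 3, -2, -1]
Squared errors: [4, 9, 9, 4, 1]
Sum of squared errors = 27
MSE = 27 / 5 = 5.40

5.40


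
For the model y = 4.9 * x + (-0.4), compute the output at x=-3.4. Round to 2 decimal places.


y = 4.9 * -3.4 + (-0.4)
= -16.66 + (-0.4)
= -17.06

-17.06


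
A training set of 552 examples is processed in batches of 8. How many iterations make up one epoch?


Iterations per epoch = dataset_size / batch_size
= 552 / 8
= 69

69


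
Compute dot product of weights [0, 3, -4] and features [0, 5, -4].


Element-wise products:
0 * 0 = 0
3 * 5 = 15
-4 * -4 = 16
Sum = 0 + 15 + 16
= 31

31


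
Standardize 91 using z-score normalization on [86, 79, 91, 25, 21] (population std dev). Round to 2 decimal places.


Mean = (86 + 79 + 91 + 25 + 21) / 5 = 60.4
Variance = sum((x_i - mean)^2) / n = 948.64
Std = sqrt(948.64) = 30.8
Z = (x - mean) / std
= (91 - 60.4) / 30.8
= 30.6 / 30.8
= 0.99

0.99


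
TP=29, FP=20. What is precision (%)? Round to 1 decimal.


Precision = TP / (TP + FP) * 100
= 29 / (29 + 20)
= 29 / 49
= 0.5918
= 59.2%

59.2


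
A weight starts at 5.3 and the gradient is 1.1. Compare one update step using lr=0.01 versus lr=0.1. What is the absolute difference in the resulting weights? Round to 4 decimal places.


With lr=0.01: w_new = 5.3 - 0.01 * 1.1 = 5.289
With lr=0.1: w_new = 5.3 - 0.1 * 1.1 = 5.19
Absolute difference = |5.289 - 5.19|
= 0.0990

0.0990


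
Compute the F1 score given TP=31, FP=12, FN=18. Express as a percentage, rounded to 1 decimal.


Precision = TP / (TP + FP) = 31 / 43 = 0.7209
Recall = TP / (TP + FN) = 31 / 49 = 0.6327
F1 = 2 * P * R / (P + R)
= 2 * 0.7209 * 0.6327 / (0.7209 + 0.6327)
= 0.9122 / 1.3536
= 0.6739
As percentage: 67.4%

67.4


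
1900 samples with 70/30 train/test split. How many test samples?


Train samples = 1900 * 70% = 1330
Test samples = 1900 - 1330
= 570

570


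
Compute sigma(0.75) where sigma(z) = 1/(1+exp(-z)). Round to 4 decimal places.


sigmoid(z) = 1 / (1 + exp(-z))
exp(-(0.75)) = exp(-0.75) = 0.4724
1 + 0.4724 = 1.4724
1 / 1.4724 = 0.6792

0.6792


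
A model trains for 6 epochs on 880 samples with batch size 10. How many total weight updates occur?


Iterations per epoch = 880 / 10 = 88
Total updates = iterations_per_epoch * epochs
= 88 * 6
= 528

528


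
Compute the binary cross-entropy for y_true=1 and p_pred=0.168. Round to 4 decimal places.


For y=1: Loss = -log(p)
= -log(0.168)
= -(-1.7838)
= 1.7838

1.7838


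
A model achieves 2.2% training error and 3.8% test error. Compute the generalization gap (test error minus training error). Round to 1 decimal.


Generalization gap = test_error - train_error
= 3.8 - 2.2
= 1.6%
A small gap suggests good generalization.

1.6


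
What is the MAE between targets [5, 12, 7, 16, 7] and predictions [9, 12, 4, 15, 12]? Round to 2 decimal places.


Absolute errors: [4, 0, 3, 1, 5]
Sum of absolute errors = 13
MAE = 13 / 5 = 2.60

2.60


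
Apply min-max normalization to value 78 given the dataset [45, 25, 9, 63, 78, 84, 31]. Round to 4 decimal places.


Min = 9, Max = 84
Range = 84 - 9 = 75
Scaled = (x - min) / (max - min)
= (78 - 9) / 75
= 69 / 75
= 0.9200

0.9200


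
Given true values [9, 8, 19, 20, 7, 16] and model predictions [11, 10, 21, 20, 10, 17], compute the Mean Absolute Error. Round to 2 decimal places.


Absolute errors: [2, 2, 2, 0, 3, 1]
Sum of absolute errors = 10
MAE = 10 / 6 = 1.67

1.67


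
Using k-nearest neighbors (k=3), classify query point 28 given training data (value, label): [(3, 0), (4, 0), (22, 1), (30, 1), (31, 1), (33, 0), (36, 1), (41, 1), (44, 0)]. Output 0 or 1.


Distances from query 28:
Point 30 (class 1): distance = 2
Point 31 (class 1): distance = 3
Point 33 (class 0): distance = 5
K=3 nearest neighbors: classes = [1, 1, 0]
Votes for class 1: 2 / 3
Majority vote => class 1

1


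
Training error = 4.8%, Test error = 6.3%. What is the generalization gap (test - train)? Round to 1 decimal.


Generalization gap = test_error - train_error
= 6.3 - 4.8
= 1.5%
A small gap suggests good generalization.

1.5


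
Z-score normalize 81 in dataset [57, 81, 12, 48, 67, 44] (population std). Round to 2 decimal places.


Mean = (57 + 81 + 12 + 48 + 67 + 44) / 6 = 51.5
Variance = sum((x_i - mean)^2) / n = 461.5833
Std = sqrt(461.5833) = 21.4845
Z = (x - mean) / std
= (81 - 51.5) / 21.4845
= 29.5 / 21.4845
= 1.37

1.37


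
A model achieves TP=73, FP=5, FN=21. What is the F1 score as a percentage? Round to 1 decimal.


Precision = TP / (TP + FP) = 73 / 78 = 0.9359
Recall = TP / (TP + FN) = 73 / 94 = 0.7766
F1 = 2 * P * R / (P + R)
= 2 * 0.9359 * 0.7766 / (0.9359 + 0.7766)
= 1.4536 / 1.7125
= 0.8488
As percentage: 84.9%

84.9


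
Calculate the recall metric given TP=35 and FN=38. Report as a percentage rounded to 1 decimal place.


Recall = TP / (TP + FN) * 100
= 35 / (35 + 38)
= 35 / 73
= 0.4795
= 47.9%

47.9


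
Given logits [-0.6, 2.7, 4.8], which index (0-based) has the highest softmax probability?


Softmax is a monotonic transformation, so it preserves the argmax.
We need to find the index of the maximum logit.
Index 0: -0.6
Index 1: 2.7
Index 2: 4.8
Maximum logit = 4.8 at index 2

2


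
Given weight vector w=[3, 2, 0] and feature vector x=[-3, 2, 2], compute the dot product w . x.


Element-wise products:
3 * -3 = -9
2 * 2 = 4
0 * 2 = 0
Sum = -9 + 4 + 0
= -5

-5


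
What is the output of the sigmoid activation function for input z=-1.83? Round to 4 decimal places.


sigmoid(z) = 1 / (1 + exp(-z))
exp(-(-1.83)) = exp(1.83) = 6.2339
1 + 6.2339 = 7.2339
1 / 7.2339 = 0.1382

0.1382


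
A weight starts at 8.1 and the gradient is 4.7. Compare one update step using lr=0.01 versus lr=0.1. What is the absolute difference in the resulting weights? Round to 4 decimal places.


With lr=0.01: w_new = 8.1 - 0.01 * 4.7 = 8.053
With lr=0.1: w_new = 8.1 - 0.1 * 4.7 = 7.63
Absolute difference = |8.053 - 7.63|
= 0.4230

0.4230


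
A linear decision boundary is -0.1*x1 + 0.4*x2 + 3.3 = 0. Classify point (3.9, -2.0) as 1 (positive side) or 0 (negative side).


Compute -0.1 * 3.9 + 0.4 * -2.0 + 3.3
= -0.39 + -0.8 + 3.3
= 2.11
Since 2.11 >= 0, the point is on the positive side.

1


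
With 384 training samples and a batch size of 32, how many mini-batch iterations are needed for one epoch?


Iterations per epoch = dataset_size / batch_size
= 384 / 32
= 12

12


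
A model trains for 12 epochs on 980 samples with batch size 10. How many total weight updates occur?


Iterations per epoch = 980 / 10 = 98
Total updates = iterations_per_epoch * epochs
= 98 * 12
= 1176

1176


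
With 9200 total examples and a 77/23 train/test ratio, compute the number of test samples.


Train samples = 9200 * 77% = 7084
Test samples = 9200 - 7084
= 2116

2116


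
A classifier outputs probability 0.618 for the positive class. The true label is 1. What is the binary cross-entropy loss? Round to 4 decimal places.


For y=1: Loss = -log(p)
= -log(0.618)
= -(-0.4813)
= 0.4813

0.4813


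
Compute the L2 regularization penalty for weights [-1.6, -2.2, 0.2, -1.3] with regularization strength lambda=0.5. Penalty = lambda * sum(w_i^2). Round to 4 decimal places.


Squaring each weight:
(-1.6)^2 = 2.56
(-2.2)^2 = 4.84
0.2^2 = 0.04
(-1.3)^2 = 1.69
Sum of squares = 9.13
Penalty = 0.5 * 9.13 = 4.5650

4.5650


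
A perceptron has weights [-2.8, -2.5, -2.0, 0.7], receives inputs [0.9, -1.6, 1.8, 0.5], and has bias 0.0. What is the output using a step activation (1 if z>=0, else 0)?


z = w . x + b
= -2.8*0.9 + -2.5*-1.6 + -2.0*1.8 + 0.7*0.5 + 0.0
= -2.52 + 4.0 + -3.6 + 0.35 + 0.0
= -1.77 + 0.0
= -1.77
Since z = -1.77 < 0, output = 0

0


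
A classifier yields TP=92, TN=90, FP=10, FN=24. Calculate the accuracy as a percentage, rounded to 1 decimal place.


Accuracy = (TP + TN) / (TP + TN + FP + FN) * 100
= (92 + 90) / (92 + 90 + 10 + 24)
= 182 / 216
= 0.8426
= 84.3%

84.3


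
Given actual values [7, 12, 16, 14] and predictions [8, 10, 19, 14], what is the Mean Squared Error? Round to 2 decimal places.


Differences: [-1, 2, -3, 0]
Squared errors: [1, 4, 9, 0]
Sum of squared errors = 14
MSE = 14 / 4 = 3.50

3.50


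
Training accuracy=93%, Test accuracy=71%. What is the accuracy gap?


Gap = train_accuracy - test_accuracy
= 93 - 71
= 22%
This large gap strongly indicates overfitting.

22


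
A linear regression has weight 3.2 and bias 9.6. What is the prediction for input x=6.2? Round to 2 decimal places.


y = 3.2 * 6.2 + (9.6)
= 19.84 + (9.6)
= 29.44

29.44


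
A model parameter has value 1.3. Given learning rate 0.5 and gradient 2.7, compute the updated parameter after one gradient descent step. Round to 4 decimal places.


w_new = w_old - lr * gradient
= 1.3 - 0.5 * 2.7
= 1.3 - (1.35)
= -0.0500

-0.0500


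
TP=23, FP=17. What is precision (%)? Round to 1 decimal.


Precision = TP / (TP + FP) * 100
= 23 / (23 + 17)
= 23 / 40
= 0.575
= 57.5%

57.5


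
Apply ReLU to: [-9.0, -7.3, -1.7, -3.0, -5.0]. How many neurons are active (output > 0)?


ReLU(x) = max(0, x) for each element:
ReLU(-9.0) = 0
ReLU(-7.3) = 0
ReLU(-1.7) = 0
ReLU(-3.0) = 0
ReLU(-5.0) = 0
Active neurons (>0): 0

0


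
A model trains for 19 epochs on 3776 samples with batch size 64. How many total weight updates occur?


Iterations per epoch = 3776 / 64 = 59
Total updates = iterations_per_epoch * epochs
= 59 * 19
= 1121

1121


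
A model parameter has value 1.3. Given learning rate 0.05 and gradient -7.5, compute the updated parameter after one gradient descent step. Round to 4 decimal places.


w_new = w_old - lr * gradient
= 1.3 - 0.05 * -7.5
= 1.3 - (-0.375)
= 1.6750

1.6750


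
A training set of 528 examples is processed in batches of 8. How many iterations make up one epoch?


Iterations per epoch = dataset_size / batch_size
= 528 / 8
= 66

66


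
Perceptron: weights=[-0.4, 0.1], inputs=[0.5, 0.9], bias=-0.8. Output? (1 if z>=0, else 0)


z = w . x + b
= -0.4*0.5 + 0.1*0.9 + -0.8
= -0.2 + 0.09 + -0.8
= -0.11 + -0.8
= -0.91
Since z = -0.91 < 0, output = 0

0


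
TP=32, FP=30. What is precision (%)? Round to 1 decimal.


Precision = TP / (TP + FP) * 100
= 32 / (32 + 30)
= 32 / 62
= 0.5161
= 51.6%

51.6


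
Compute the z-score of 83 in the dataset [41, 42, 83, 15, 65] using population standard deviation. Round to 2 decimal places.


Mean = (41 + 42 + 83 + 15 + 65) / 5 = 49.2
Variance = sum((x_i - mean)^2) / n = 536.16
Std = sqrt(536.16) = 23.1551
Z = (x - mean) / std
= (83 - 49.2) / 23.1551
= 33.8 / 23.1551
= 1.46

1.46


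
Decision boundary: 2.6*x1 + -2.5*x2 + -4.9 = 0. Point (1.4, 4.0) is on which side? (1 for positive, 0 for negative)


Compute 2.6 * 1.4 + -2.5 * 4.0 + -4.9
= 3.64 + -10.0 + -4.9
= -11.26
Since -11.26 < 0, the point is on the negative side.

0


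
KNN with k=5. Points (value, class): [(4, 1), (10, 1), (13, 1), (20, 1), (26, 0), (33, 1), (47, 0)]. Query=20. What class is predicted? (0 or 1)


Distances from query 20:
Point 20 (class 1): distance = 0
Point 26 (class 0): distance = 6
Point 13 (class 1): distance = 7
Point 10 (class 1): distance = 10
Point 33 (class 1): distance = 13
K=5 nearest neighbors: classes = [1, 0, 1, 1, 1]
Votes for class 1: 4 / 5
Majority vote => class 1

1


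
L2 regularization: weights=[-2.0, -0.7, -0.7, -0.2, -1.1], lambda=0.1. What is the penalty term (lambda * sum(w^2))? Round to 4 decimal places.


Squaring each weight:
(-2.0)^2 = 4.0
(-0.7)^2 = 0.49
(-0.7)^2 = 0.49
(-0.2)^2 = 0.04
(-1.1)^2 = 1.21
Sum of squares = 6.23
Penalty = 0.1 * 6.23 = 0.6230

0.6230


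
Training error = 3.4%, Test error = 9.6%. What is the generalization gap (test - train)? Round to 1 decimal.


Generalization gap = test_error - train_error
= 9.6 - 3.4
= 6.2%
A moderate gap.

6.2


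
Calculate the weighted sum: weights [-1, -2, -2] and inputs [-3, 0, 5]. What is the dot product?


Element-wise products:
-1 * -3 = 3
-2 * 0 = 0
-2 * 5 = -10
Sum = 3 + 0 + -10
= -7

-7


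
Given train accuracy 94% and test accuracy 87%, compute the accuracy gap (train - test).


Gap = train_accuracy - test_accuracy
= 94 - 87
= 7%
This moderate gap may indicate mild overfitting.

7


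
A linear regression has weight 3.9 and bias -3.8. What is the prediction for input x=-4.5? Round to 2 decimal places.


y = 3.9 * -4.5 + (-3.8)
= -17.55 + (-3.8)
= -21.35

-21.35


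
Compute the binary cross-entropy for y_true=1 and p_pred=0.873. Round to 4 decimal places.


For y=1: Loss = -log(p)
= -log(0.873)
= -(-0.1358)
= 0.1358

0.1358


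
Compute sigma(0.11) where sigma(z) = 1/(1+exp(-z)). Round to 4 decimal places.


sigmoid(z) = 1 / (1 + exp(-z))
exp(-(0.11)) = exp(-0.11) = 0.8958
1 + 0.8958 = 1.8958
1 / 1.8958 = 0.5275

0.5275


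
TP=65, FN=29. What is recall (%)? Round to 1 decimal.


Recall = TP / (TP + FN) * 100
= 65 / (65 + 29)
= 65 / 94
= 0.6915
= 69.1%

69.1


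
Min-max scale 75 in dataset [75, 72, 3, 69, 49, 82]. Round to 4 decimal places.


Min = 3, Max = 82
Range = 82 - 3 = 79
Scaled = (x - min) / (max - min)
= (75 - 3) / 79
= 72 / 79
= 0.9114

0.9114


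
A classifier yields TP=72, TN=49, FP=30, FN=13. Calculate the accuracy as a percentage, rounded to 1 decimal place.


Accuracy = (TP + TN) / (TP + TN + FP + FN) * 100
= (72 + 49) / (72 + 49 + 30 + 13)
= 121 / 164
= 0.7378
= 73.8%

73.8


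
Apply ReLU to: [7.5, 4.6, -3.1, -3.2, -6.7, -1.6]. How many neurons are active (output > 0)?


ReLU(x) = max(0, x) for each element:
ReLU(7.5) = 7.5
ReLU(4.6) = 4.6
ReLU(-3.1) = 0
ReLU(-3.2) = 0
ReLU(-6.7) = 0
ReLU(-1.6) = 0
Active neurons (>0): 2

2


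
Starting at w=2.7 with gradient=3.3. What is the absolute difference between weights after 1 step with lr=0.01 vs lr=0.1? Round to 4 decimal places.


With lr=0.01: w_new = 2.7 - 0.01 * 3.3 = 2.667
With lr=0.1: w_new = 2.7 - 0.1 * 3.3 = 2.37
Absolute difference = |2.667 - 2.37|
= 0.2970

0.2970


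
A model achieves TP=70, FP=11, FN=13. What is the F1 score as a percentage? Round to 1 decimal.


Precision = TP / (TP + FP) = 70 / 81 = 0.8642
Recall = TP / (TP + FN) = 70 / 83 = 0.8434
F1 = 2 * P * R / (P + R)
= 2 * 0.8642 * 0.8434 / (0.8642 + 0.8434)
= 1.4577 / 1.7076
= 0.8537
As percentage: 85.4%

85.4


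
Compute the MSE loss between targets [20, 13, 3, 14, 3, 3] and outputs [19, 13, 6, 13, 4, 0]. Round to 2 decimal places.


Differences: [1, 0, -3, 1, -1, 3]
Squared errors: [1, 0, 9, 1, 1, 9]
Sum of squared errors = 21
MSE = 21 / 6 = 3.50

3.50


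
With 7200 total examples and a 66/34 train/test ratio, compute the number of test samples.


Train samples = 7200 * 66% = 4752
Test samples = 7200 - 4752
= 2448

2448


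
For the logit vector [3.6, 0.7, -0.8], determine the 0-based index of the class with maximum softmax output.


Softmax is a monotonic transformation, so it preserves the argmax.
We need to find the index of the maximum logit.
Index 0: 3.6
Index 1: 0.7
Index 2: -0.8
Maximum logit = 3.6 at index 0

0


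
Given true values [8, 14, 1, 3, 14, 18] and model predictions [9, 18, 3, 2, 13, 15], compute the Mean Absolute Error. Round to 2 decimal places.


Absolute errors: [1, 4, 2, 1, 1, 3]
Sum of absolute errors = 12
MAE = 12 / 6 = 2.00

2.00


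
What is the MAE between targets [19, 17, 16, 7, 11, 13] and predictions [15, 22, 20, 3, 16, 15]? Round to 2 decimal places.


Absolute errors: [4, 5, 4, 4, 5, 2]
Sum of absolute errors = 24
MAE = 24 / 6 = 4.00

4.00


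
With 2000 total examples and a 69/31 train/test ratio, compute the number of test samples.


Train samples = 2000 * 69% = 1380
Test samples = 2000 - 1380
= 620

620


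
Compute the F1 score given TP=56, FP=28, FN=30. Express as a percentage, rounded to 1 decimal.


Precision = TP / (TP + FP) = 56 / 84 = 0.6667
Recall = TP / (TP + FN) = 56 / 86 = 0.6512
F1 = 2 * P * R / (P + R)
= 2 * 0.6667 * 0.6512 / (0.6667 + 0.6512)
= 0.8682 / 1.3178
= 0.6588
As percentage: 65.9%

65.9


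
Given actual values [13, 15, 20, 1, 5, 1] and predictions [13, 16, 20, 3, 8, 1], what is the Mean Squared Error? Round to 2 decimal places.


Differences: [0, -1, 0, -2, -3, 0]
Squared errors: [0, 1, 0, 4, 9, 0]
Sum of squared errors = 14
MSE = 14 / 6 = 2.33

2.33


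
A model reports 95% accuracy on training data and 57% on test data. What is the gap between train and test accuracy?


Gap = train_accuracy - test_accuracy
= 95 - 57
= 38%
This large gap strongly indicates overfitting.

38


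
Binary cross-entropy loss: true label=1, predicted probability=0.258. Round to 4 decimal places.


For y=1: Loss = -log(p)
= -log(0.258)
= -(-1.3548)
= 1.3548

1.3548


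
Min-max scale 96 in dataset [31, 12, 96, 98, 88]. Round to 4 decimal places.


Min = 12, Max = 98
Range = 98 - 12 = 86
Scaled = (x - min) / (max - min)
= (96 - 12) / 86
= 84 / 86
= 0.9767

0.9767


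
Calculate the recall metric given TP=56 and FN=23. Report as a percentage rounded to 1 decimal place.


Recall = TP / (TP + FN) * 100
= 56 / (56 + 23)
= 56 / 79
= 0.7089
= 70.9%

70.9


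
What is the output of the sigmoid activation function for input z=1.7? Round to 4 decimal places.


sigmoid(z) = 1 / (1 + exp(-z))
exp(-(1.7)) = exp(-1.7) = 0.1827
1 + 0.1827 = 1.1827
1 / 1.1827 = 0.8455

0.8455


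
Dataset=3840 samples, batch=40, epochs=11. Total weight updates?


Iterations per epoch = 3840 / 40 = 96
Total updates = iterations_per_epoch * epochs
= 96 * 11
= 1056

1056


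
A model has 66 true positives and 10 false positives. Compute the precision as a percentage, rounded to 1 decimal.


Precision = TP / (TP + FP) * 100
= 66 / (66 + 10)
= 66 / 76
= 0.8684
= 86.8%

86.8


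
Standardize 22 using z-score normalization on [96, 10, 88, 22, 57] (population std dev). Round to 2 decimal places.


Mean = (96 + 10 + 88 + 22 + 57) / 5 = 54.6
Variance = sum((x_i - mean)^2) / n = 1177.44
Std = sqrt(1177.44) = 34.3138
Z = (x - mean) / std
= (22 - 54.6) / 34.3138
= -32.6 / 34.3138
= -0.95

-0.95


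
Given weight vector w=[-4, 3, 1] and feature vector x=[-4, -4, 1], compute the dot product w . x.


Element-wise products:
-4 * -4 = 16
3 * -4 = -12
1 * 1 = 1
Sum = 16 + -12 + 1
= 5

5


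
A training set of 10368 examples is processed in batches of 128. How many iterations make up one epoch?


Iterations per epoch = dataset_size / batch_size
= 10368 / 128
= 81

81


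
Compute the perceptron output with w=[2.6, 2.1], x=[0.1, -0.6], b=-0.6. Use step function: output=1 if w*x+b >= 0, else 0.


z = w . x + b
= 2.6*0.1 + 2.1*-0.6 + -0.6
= 0.26 + -1.26 + -0.6
= -1.0 + -0.6
= -1.6
Since z = -1.6 < 0, output = 0

0


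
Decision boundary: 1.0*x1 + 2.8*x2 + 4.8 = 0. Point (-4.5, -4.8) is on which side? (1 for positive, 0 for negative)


Compute 1.0 * -4.5 + 2.8 * -4.8 + 4.8
= -4.5 + -13.44 + 4.8
= -13.14
Since -13.14 < 0, the point is on the negative side.

0


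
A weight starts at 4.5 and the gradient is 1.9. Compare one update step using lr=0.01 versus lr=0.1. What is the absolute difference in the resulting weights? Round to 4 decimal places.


With lr=0.01: w_new = 4.5 - 0.01 * 1.9 = 4.481
With lr=0.1: w_new = 4.5 - 0.1 * 1.9 = 4.31
Absolute difference = |4.481 - 4.31|
= 0.1710

0.1710


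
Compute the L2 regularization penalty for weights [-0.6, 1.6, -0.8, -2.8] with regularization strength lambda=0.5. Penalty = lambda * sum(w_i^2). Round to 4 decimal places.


Squaring each weight:
(-0.6)^2 = 0.36
1.6^2 = 2.56
(-0.8)^2 = 0.64
(-2.8)^2 = 7.84
Sum of squares = 11.4
Penalty = 0.5 * 11.4 = 5.7000

5.7000


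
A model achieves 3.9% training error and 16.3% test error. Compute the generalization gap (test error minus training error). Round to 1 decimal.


Generalization gap = test_error - train_error
= 16.3 - 3.9
= 12.4%
A large gap suggests overfitting.

12.4


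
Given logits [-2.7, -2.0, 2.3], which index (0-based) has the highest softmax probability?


Softmax is a monotonic transformation, so it preserves the argmax.
We need to find the index of the maximum logit.
Index 0: -2.7
Index 1: -2.0
Index 2: 2.3
Maximum logit = 2.3 at index 2

2


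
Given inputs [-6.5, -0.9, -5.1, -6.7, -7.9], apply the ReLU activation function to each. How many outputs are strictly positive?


ReLU(x) = max(0, x) for each element:
ReLU(-6.5) = 0
ReLU(-0.9) = 0
ReLU(-5.1) = 0
ReLU(-6.7) = 0
ReLU(-7.9) = 0
Active neurons (>0): 0

0


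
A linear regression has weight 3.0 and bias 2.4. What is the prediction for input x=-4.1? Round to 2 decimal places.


y = 3.0 * -4.1 + (2.4)
= -12.3 + (2.4)
= -9.90

-9.90


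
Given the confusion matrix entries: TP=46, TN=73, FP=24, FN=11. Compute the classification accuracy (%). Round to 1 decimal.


Accuracy = (TP + TN) / (TP + TN + FP + FN) * 100
= (46 + 73) / (46 + 73 + 24 + 11)
= 119 / 154
= 0.7727
= 77.3%

77.3


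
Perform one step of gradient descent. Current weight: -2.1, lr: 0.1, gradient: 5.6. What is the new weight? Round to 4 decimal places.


w_new = w_old - lr * gradient
= -2.1 - 0.1 * 5.6
= -2.1 - (0.56)
= -2.6600

-2.6600


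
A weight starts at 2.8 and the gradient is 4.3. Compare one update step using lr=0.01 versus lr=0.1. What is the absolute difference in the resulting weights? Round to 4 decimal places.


With lr=0.01: w_new = 2.8 - 0.01 * 4.3 = 2.757
With lr=0.1: w_new = 2.8 - 0.1 * 4.3 = 2.37
Absolute difference = |2.757 - 2.37|
= 0.3870

0.3870


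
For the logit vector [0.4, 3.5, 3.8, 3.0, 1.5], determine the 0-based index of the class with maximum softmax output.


Softmax is a monotonic transformation, so it preserves the argmax.
We need to find the index of the maximum logit.
Index 0: 0.4
Index 1: 3.5
Index 2: 3.8
Index 3: 3.0
Index 4: 1.5
Maximum logit = 3.8 at index 2

2


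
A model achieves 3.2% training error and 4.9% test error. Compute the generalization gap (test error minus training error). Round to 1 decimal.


Generalization gap = test_error - train_error
= 4.9 - 3.2
= 1.7%
A small gap suggests good generalization.

1.7


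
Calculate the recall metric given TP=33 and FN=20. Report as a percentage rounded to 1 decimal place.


Recall = TP / (TP + FN) * 100
= 33 / (33 + 20)
= 33 / 53
= 0.6226
= 62.3%

62.3


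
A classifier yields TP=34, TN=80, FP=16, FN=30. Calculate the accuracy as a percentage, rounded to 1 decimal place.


Accuracy = (TP + TN) / (TP + TN + FP + FN) * 100
= (34 + 80) / (34 + 80 + 16 + 30)
= 114 / 160
= 0.7125
= 71.3%

71.3


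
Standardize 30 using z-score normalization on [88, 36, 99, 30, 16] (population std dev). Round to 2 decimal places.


Mean = (88 + 36 + 99 + 30 + 16) / 5 = 53.8
Variance = sum((x_i - mean)^2) / n = 1104.96
Std = sqrt(1104.96) = 33.2409
Z = (x - mean) / std
= (30 - 53.8) / 33.2409
= -23.8 / 33.2409
= -0.72

-0.72


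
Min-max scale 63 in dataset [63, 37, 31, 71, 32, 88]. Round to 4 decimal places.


Min = 31, Max = 88
Range = 88 - 31 = 57
Scaled = (x - min) / (max - min)
= (63 - 31) / 57
= 32 / 57
= 0.5614

0.5614


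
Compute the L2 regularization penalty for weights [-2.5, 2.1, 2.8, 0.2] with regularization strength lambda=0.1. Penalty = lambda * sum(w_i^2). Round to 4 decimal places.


Squaring each weight:
(-2.5)^2 = 6.25
2.1^2 = 4.41
2.8^2 = 7.84
0.2^2 = 0.04
Sum of squares = 18.54
Penalty = 0.1 * 18.54 = 1.8540

1.8540


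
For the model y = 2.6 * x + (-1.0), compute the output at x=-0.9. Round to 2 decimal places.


y = 2.6 * -0.9 + (-1.0)
= -2.34 + (-1.0)
= -3.34

-3.34


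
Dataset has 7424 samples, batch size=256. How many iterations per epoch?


Iterations per epoch = dataset_size / batch_size
= 7424 / 256
= 29

29


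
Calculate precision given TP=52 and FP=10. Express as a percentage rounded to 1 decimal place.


Precision = TP / (TP + FP) * 100
= 52 / (52 + 10)
= 52 / 62
= 0.8387
= 83.9%

83.9


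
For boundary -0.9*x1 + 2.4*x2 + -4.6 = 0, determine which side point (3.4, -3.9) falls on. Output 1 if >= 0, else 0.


Compute -0.9 * 3.4 + 2.4 * -3.9 + -4.6
= -3.06 + -9.36 + -4.6
= -17.02
Since -17.02 < 0, the point is on the negative side.

0
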